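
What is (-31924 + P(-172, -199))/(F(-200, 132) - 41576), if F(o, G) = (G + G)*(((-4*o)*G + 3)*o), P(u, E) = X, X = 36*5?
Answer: 128/22483387 ≈ 5.6931e-6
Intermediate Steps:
X = 180
P(u, E) = 180
F(o, G) = 2*G*o*(3 - 4*G*o) (F(o, G) = (2*G)*((-4*G*o + 3)*o) = (2*G)*((3 - 4*G*o)*o) = (2*G)*(o*(3 - 4*G*o)) = 2*G*o*(3 - 4*G*o))
(-31924 + P(-172, -199))/(F(-200, 132) - 41576) = (-31924 + 180)/(2*132*(-200)*(3 - 4*132*(-200)) - 41576) = -31744/(2*132*(-200)*(3 + 105600) - 41576) = -31744/(2*132*(-200)*105603 - 41576) = -31744/(-5575838400 - 41576) = -31744/(-5575879976) = -31744*(-1/5575879976) = 128/22483387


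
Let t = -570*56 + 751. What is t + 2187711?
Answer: 2156542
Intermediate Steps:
t = -31169 (t = -31920 + 751 = -31169)
t + 2187711 = -31169 + 2187711 = 2156542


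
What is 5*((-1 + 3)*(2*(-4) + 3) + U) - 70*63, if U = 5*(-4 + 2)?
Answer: -4510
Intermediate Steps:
U = -10 (U = 5*(-2) = -10)
5*((-1 + 3)*(2*(-4) + 3) + U) - 70*63 = 5*((-1 + 3)*(2*(-4) + 3) - 10) - 70*63 = 5*(2*(-8 + 3) - 10) - 4410 = 5*(2*(-5) - 10) - 4410 = 5*(-10 - 10) - 4410 = 5*(-20) - 4410 = -100 - 4410 = -4510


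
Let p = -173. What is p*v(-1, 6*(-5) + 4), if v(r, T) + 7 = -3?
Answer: 1730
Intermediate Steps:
v(r, T) = -10 (v(r, T) = -7 - 3 = -10)
p*v(-1, 6*(-5) + 4) = -173*(-10) = 1730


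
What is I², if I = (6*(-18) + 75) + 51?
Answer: 324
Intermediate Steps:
I = 18 (I = (-108 + 75) + 51 = -33 + 51 = 18)
I² = 18² = 324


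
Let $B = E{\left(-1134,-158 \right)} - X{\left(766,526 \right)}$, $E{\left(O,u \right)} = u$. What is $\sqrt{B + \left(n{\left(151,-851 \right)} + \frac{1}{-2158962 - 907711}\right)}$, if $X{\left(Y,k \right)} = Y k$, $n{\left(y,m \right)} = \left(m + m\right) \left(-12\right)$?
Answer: $\frac{i \sqrt{3598625530511748523}}{3066673} \approx 618.59 i$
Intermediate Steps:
$n{\left(y,m \right)} = - 24 m$ ($n{\left(y,m \right)} = 2 m \left(-12\right) = - 24 m$)
$B = -403074$ ($B = -158 - 766 \cdot 526 = -158 - 402916 = -403074$)
$\sqrt{B + \left(n{\left(151,-851 \right)} + \frac{1}{-2158962 - 907711}\right)} = \sqrt{-403074 + \left(\left(-24\right) \left(-851\right) + \frac{1}{-2158962 - 907711}\right)} = \sqrt{-403074 + \left(20424 + \frac{1}{-3066673}\right)} = \sqrt{-403074 + \left(20424 - \frac{1}{3066673}\right)} = \sqrt{-403074 + \frac{62633729351}{3066673}} = \sqrt{- \frac{1173462423451}{3066673}} = \frac{i \sqrt{3598625530511748523}}{3066673}$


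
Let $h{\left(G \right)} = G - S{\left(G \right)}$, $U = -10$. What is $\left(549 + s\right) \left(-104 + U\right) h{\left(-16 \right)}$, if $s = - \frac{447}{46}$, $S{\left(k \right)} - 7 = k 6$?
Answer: $- \frac{103221927}{23} \approx -4.4879 \cdot 10^{6}$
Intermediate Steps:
$S{\left(k \right)} = 7 + 6 k$ ($S{\left(k \right)} = 7 + k 6 = 7 + 6 k$)
$s = - \frac{447}{46}$ ($s = \left(-447\right) \frac{1}{46} = - \frac{447}{46} \approx -9.7174$)
$h{\left(G \right)} = -7 - 5 G$ ($h{\left(G \right)} = G - \left(7 + 6 G\right) = -7 - 5 G$)
$\left(549 + s\right) \left(-104 + U\right) h{\left(-16 \right)} = \left(549 - \frac{447}{46}\right) \left(-104 - 10\right) \left(-7 - -80\right) = \frac{24807}{46} \left(-114\right) \left(-7 + 80\right) = \left(- \frac{1413999}{23}\right) 73 = - \frac{103221927}{23}$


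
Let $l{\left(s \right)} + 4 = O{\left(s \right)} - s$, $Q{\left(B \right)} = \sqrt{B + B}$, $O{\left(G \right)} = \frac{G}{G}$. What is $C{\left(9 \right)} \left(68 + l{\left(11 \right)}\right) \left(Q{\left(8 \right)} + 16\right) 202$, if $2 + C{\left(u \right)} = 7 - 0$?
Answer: $1090800$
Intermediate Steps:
$C{\left(u \right)} = 5$ ($C{\left(u \right)} = -2 + \left(7 - 0\right) = -2 + \left(7 + 0\right) = -2 + 7 = 5$)
$O{\left(G \right)} = 1$
$Q{\left(B \right)} = \sqrt{2} \sqrt{B}$ ($Q{\left(B \right)} = \sqrt{2 B} = \sqrt{2} \sqrt{B}$)
$l{\left(s \right)} = -3 - s$ ($l{\left(s \right)} = -4 - \left(-1 + s\right) = -3 - s$)
$C{\left(9 \right)} \left(68 + l{\left(11 \right)}\right) \left(Q{\left(8 \right)} + 16\right) 202 = 5 \left(68 - 14\right) \left(\sqrt{2} \sqrt{8} + 16\right) 202 = 5 \left(68 - 14\right) \left(\sqrt{2} \cdot 2 \sqrt{2} + 16\right) 202 = 5 \left(68 - 14\right) \left(4 + 16\right) 202 = 5 \cdot 54 \cdot 20 \cdot 202 = 5 \cdot 1080 \cdot 202 = 5400 \cdot 202 = 1090800$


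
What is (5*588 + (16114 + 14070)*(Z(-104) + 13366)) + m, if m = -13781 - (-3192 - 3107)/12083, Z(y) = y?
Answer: 4836696427760/12083 ≈ 4.0029e+8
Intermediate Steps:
m = -166509524/12083 (m = -13781 - (-6299)/12083 = -13781 - 1*(-6299/12083) = -13781 + 6299/12083 = -166509524/12083 ≈ -13780.)
(5*588 + (16114 + 14070)*(Z(-104) + 13366)) + m = (5*588 + (16114 + 14070)*(-104 + 13366)) - 166509524/12083 = (2940 + 30184*13262) - 166509524/12083 = (2940 + 400300208) - 166509524/12083 = 400303148 - 166509524/12083 = 4836696427760/12083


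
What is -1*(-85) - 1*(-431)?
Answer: 516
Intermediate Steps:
-1*(-85) - 1*(-431) = 85 + 431 = 516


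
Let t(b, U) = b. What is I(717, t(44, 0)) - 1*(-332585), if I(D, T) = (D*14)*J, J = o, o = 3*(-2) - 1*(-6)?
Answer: 332585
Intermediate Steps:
o = 0 (o = -6 + 6 = 0)
J = 0
I(D, T) = 0 (I(D, T) = (D*14)*0 = (14*D)*0 = 0)
I(717, t(44, 0)) - 1*(-332585) = 0 - 1*(-332585) = 0 + 332585 = 332585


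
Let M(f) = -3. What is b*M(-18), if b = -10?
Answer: 30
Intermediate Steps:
b*M(-18) = -10*(-3) = 30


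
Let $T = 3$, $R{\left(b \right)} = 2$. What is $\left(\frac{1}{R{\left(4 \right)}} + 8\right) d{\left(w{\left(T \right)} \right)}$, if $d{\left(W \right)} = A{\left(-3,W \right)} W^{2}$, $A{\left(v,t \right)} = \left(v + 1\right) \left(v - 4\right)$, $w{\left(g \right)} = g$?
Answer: $1071$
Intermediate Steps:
$A{\left(v,t \right)} = \left(1 + v\right) \left(-4 + v\right)$
$d{\left(W \right)} = 14 W^{2}$ ($d{\left(W \right)} = \left(-4 + \left(-3\right)^{2} - -9\right) W^{2} = \left(-4 + 9 + 9\right) W^{2} = 14 W^{2}$)
$\left(\frac{1}{R{\left(4 \right)}} + 8\right) d{\left(w{\left(T \right)} \right)} = \left(\frac{1}{2} + 8\right) 14 \cdot 3^{2} = \left(\frac{1}{2} + 8\right) 14 \cdot 9 = \frac{17}{2} \cdot 126 = 1071$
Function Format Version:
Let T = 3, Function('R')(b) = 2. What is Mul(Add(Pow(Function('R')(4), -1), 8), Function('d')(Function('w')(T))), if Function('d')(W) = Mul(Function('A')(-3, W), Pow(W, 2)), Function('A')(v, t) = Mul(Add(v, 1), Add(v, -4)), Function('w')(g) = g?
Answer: 1071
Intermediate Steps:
Function('A')(v, t) = Mul(Add(1, v), Add(-4, v))
Function('d')(W) = Mul(14, Pow(W, 2)) (Function('d')(W) = Mul(Add(-4, Pow(-3, 2), Mul(-3, -3)), Pow(W, 2)) = Mul(Add(-4, 9, 9), Pow(W, 2)) = Mul(14, Pow(W, 2)))
Mul(Add(Pow(Function('R')(4), -1), 8), Function('d')(Function('w')(T))) = Mul(Add(Pow(2, -1), 8), Mul(14, Pow(3, 2))) = Mul(Add(Rational(1, 2), 8), Mul(14, 9)) = Mul(Rational(17, 2), 126) = 1071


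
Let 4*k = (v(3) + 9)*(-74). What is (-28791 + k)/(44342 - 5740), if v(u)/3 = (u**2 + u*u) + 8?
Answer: -60801/77204 ≈ -0.78754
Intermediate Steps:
v(u) = 24 + 6*u**2 (v(u) = 3*((u**2 + u*u) + 8) = 3*((u**2 + u**2) + 8) = 3*(2*u**2 + 8) = 3*(8 + 2*u**2) = 24 + 6*u**2)
k = -3219/2 (k = (((24 + 6*3**2) + 9)*(-74))/4 = (((24 + 6*9) + 9)*(-74))/4 = (((24 + 54) + 9)*(-74))/4 = ((78 + 9)*(-74))/4 = (87*(-74))/4 = (1/4)*(-6438) = -3219/2 ≈ -1609.5)
(-28791 + k)/(44342 - 5740) = (-28791 - 3219/2)/(44342 - 5740) = -60801/2/38602 = -60801/2*1/38602 = -60801/77204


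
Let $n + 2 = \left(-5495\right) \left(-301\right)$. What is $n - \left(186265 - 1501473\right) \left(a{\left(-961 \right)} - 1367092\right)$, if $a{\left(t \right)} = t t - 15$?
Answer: $-583406201895$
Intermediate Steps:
$n = 1653993$ ($n = -2 - -1653995 = -2 + 1653995 = 1653993$)
$a{\left(t \right)} = -15 + t^{2}$ ($a{\left(t \right)} = t^{2} - 15 = -15 + t^{2}$)
$n - \left(186265 - 1501473\right) \left(a{\left(-961 \right)} - 1367092\right) = 1653993 - \left(186265 - 1501473\right) \left(\left(-15 + \left(-961\right)^{2}\right) - 1367092\right) = 1653993 - - 1315208 \left(\left(-15 + 923521\right) - 1367092\right) = 1653993 - - 1315208 \left(923506 - 1367092\right) = 1653993 - \left(-1315208\right) \left(-443586\right) = 1653993 - 583407855888 = -583406201895$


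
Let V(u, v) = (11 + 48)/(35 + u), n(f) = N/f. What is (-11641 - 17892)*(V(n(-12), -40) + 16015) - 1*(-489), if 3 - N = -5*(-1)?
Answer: -99807231448/211 ≈ -4.7302e+8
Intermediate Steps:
N = -2 (N = 3 - (-5)*(-1) = 3 - 1*5 = 3 - 5 = -2)
n(f) = -2/f
V(u, v) = 59/(35 + u)
(-11641 - 17892)*(V(n(-12), -40) + 16015) - 1*(-489) = (-11641 - 17892)*(59/(35 - 2/(-12)) + 16015) - 1*(-489) = -29533*(59/(35 - 2*(-1/12)) + 16015) + 489 = -29533*(59/(35 + ⅙) + 16015) + 489 = -29533*(59/(211/6) + 16015) + 489 = -29533*(59*(6/211) + 16015) + 489 = -29533*(354/211 + 16015) + 489 = -29533*3379519/211 + 489 = -99807334627/211 + 489 = -99807231448/211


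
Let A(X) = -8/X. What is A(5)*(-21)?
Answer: 168/5 ≈ 33.600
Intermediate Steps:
A(5)*(-21) = -8/5*(-21) = 168/5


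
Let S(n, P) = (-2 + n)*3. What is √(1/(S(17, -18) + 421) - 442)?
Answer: I*√95982486/466 ≈ 21.024*I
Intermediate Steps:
S(n, P) = -6 + 3*n
√(1/(S(17, -18) + 421) - 442) = √(1/((-6 + 3*17) + 421) - 442) = √(1/((-6 + 51) + 421) - 442) = √(1/(45 + 421) - 442) = √(1/466 - 442) = √(-205971/466) = I*√95982486/466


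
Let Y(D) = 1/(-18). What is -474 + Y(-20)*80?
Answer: -4306/9 ≈ -478.44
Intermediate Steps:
Y(D) = -1/18
-474 + Y(-20)*80 = -474 - 1/18*80 = -474 - 40/9 = -4306/9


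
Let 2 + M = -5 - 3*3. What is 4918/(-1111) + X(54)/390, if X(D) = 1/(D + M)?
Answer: -72883649/16465020 ≈ -4.4266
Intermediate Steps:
M = -16 (M = -2 + (-5 - 3*3) = -2 + (-5 - 9) = -2 - 14 = -16)
X(D) = 1/(-16 + D) (X(D) = 1/(D - 16) = 1/(-16 + D))
4918/(-1111) + X(54)/390 = 4918/(-1111) + 1/((-16 + 54)*390) = 4918*(-1/1111) + (1/390)/38 = -4918/1111 + (1/38)*(1/390) = -4918/1111 + 1/14820 = -72883649/16465020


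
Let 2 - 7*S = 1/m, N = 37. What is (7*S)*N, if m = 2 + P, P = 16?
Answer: 1295/18 ≈ 71.944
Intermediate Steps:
m = 18 (m = 2 + 16 = 18)
S = 5/18 (S = 2/7 - 1/7/18 = 2/7 - 1/7*1/18 = 2/7 - 1/126 = 5/18 ≈ 0.27778)
(7*S)*N = (7*(5/18))*37 = (35/18)*37 = 1295/18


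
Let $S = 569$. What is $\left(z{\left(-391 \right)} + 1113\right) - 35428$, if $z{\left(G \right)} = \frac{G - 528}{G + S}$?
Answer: $- \frac{6108989}{178} \approx -34320.0$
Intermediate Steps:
$z{\left(G \right)} = \frac{-528 + G}{569 + G}$ ($z{\left(G \right)} = \frac{G - 528}{G + 569} = \frac{-528 + G}{569 + G}$)
$\left(z{\left(-391 \right)} + 1113\right) - 35428 = \left(\frac{-528 - 391}{569 - 391} + 1113\right) - 35428 = \left(\frac{1}{178} \left(-919\right) + 1113\right) - 35428 = \left(- \frac{919}{178} + 1113\right) - 35428 = \frac{197195}{178} - 35428 = - \frac{6108989}{178}$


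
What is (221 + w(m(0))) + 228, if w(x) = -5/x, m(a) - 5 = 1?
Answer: 2689/6 ≈ 448.17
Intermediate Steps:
m(a) = 6 (m(a) = 5 + 1 = 6)
(221 + w(m(0))) + 228 = (221 - 5/6) + 228 = (221 - 5*⅙) + 228 = (221 - ⅚) + 228 = 1321/6 + 228 = 2689/6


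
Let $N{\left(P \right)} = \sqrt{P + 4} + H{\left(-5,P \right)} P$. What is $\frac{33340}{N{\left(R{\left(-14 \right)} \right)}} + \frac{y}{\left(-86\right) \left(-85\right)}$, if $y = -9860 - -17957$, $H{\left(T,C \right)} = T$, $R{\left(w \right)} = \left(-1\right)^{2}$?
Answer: $- \frac{60920753}{7310} - 1667 \sqrt{5} \approx -12061.0$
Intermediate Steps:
$R{\left(w \right)} = 1$
$y = 8097$ ($y = -9860 + 17957 = 8097$)
$N{\left(P \right)} = \sqrt{4 + P} - 5 P$ ($N{\left(P \right)} = \sqrt{P + 4} - 5 P = \sqrt{4 + P} - 5 P$)
$\frac{33340}{N{\left(R{\left(-14 \right)} \right)}} + \frac{y}{\left(-86\right) \left(-85\right)} = \frac{33340}{\sqrt{4 + 1} - 5} + \frac{8097}{\left(-86\right) \left(-85\right)} = \frac{33340}{\sqrt{5} - 5} + \frac{8097}{7310} = \frac{33340}{-5 + \sqrt{5}} + 8097 \cdot \frac{1}{7310} = \frac{33340}{-5 + \sqrt{5}} + \frac{8097}{7310} = \frac{8097}{7310} + \frac{33340}{-5 + \sqrt{5}}$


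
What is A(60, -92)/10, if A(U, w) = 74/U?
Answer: 37/300 ≈ 0.12333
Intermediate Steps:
A(60, -92)/10 = (74/60)/10 = (74*(1/60))/10 = (⅒)*(37/30) = 37/300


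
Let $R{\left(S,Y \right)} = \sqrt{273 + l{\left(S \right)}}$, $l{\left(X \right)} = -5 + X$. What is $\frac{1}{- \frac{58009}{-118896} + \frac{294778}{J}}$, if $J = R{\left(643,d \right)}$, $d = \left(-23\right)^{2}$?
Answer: $- \frac{6283201676304}{1228357049908504649953} + \frac{4167058101262848 \sqrt{911}}{1228357049908504649953} \approx 0.00010239$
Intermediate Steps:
$d = 529$
$R{\left(S,Y \right)} = \sqrt{268 + S}$ ($R{\left(S,Y \right)} = \sqrt{273 + \left(-5 + S\right)} = \sqrt{268 + S}$)
$J = \sqrt{911}$ ($J = \sqrt{268 + 643} = \sqrt{911} \approx 30.183$)
$\frac{1}{- \frac{58009}{-118896} + \frac{294778}{J}} = \frac{1}{- \frac{58009}{-118896} + \frac{294778}{\sqrt{911}}} = \frac{1}{\left(-58009\right) \left(- \frac{1}{118896}\right) + 294778 \frac{\sqrt{911}}{911}} = \frac{1}{\frac{58009}{118896} + \frac{294778 \sqrt{911}}{911}}$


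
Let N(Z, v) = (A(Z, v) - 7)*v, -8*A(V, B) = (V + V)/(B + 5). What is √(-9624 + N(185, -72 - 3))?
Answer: I*√7172466/28 ≈ 95.648*I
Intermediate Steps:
A(V, B) = -V/(4*(5 + B)) (A(V, B) = -(V + V)/(8*(B + 5)) = -2*V/(8*(5 + B)) = -V/(4*(5 + B)))
N(Z, v) = v*(-7 - Z/(20 + 4*v)) (N(Z, v) = (-Z/(20 + 4*v) - 7)*v = (-7 - Z/(20 + 4*v))*v = v*(-7 - Z/(20 + 4*v)))
√(-9624 + N(185, -72 - 3)) = √(-9624 - (-72 - 3)*(140 + 185 + 28*(-72 - 3))/(20 + 4*(-72 - 3))) = √(-9624 - 1*(-75)*(140 + 185 + 28*(-75))/(20 + 4*(-75))) = √(-9624 - 1*(-75)*(140 + 185 - 2100)/(20 - 300)) = √(-9624 - 1*(-75)*(-1775)/(-280)) = √(-9624 - 1*(-75)*(-1/280)*(-1775)) = √(-9624 + 26625/56) = √(-512319/56) = I*√7172466/28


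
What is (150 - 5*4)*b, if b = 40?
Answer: 5200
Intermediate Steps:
(150 - 5*4)*b = (150 - 5*4)*40 = (150 - 20)*40 = 130*40 = 5200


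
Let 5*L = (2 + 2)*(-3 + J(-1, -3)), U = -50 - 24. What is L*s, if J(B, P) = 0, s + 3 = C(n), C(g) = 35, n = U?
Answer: -384/5 ≈ -76.800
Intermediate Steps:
U = -74
n = -74
s = 32 (s = -3 + 35 = 32)
L = -12/5 (L = ((2 + 2)*(-3 + 0))/5 = (4*(-3))/5 = (1/5)*(-12) = -12/5 ≈ -2.4000)
L*s = -12/5*32 = -384/5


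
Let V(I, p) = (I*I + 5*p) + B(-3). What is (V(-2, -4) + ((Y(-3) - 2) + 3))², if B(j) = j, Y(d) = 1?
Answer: 289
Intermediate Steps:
V(I, p) = -3 + I² + 5*p (V(I, p) = (I*I + 5*p) - 3 = (I² + 5*p) - 3 = -3 + I² + 5*p)
(V(-2, -4) + ((Y(-3) - 2) + 3))² = ((-3 + (-2)² + 5*(-4)) + ((1 - 2) + 3))² = ((-3 + 4 - 20) + (-1 + 3))² = (-19 + 2)² = (-17)² = 289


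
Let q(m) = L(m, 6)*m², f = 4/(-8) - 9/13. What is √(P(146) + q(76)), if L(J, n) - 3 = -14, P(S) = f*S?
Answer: I*√10767003/13 ≈ 252.41*I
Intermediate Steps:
f = -31/26 (f = 4*(-⅛) - 9*1/13 = -½ - 9/13 = -31/26 ≈ -1.1923)
P(S) = -31*S/26
L(J, n) = -11 (L(J, n) = 3 - 14 = -11)
q(m) = -11*m²
√(P(146) + q(76)) = √(-31/26*146 - 11*76²) = √(-2263/13 - 11*5776) = √(-2263/13 - 63536) = √(-828231/13) = I*√10767003/13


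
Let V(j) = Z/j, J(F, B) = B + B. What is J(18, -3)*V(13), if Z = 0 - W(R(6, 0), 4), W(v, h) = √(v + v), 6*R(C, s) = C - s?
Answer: 6*√2/13 ≈ 0.65271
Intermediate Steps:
J(F, B) = 2*B
R(C, s) = -s/6 + C/6 (R(C, s) = (C - s)/6 = -s/6 + C/6)
W(v, h) = √2*√v (W(v, h) = √(2*v) = √2*√v)
Z = -√2 (Z = 0 - √2*√(-⅙*0 + (⅙)*6) = 0 - √2*√(0 + 1) = 0 - √2*√1 = 0 - √2 = -√2 ≈ -1.4142)
V(j) = -√2/j (V(j) = (-√2)/j = -√2/j)
J(18, -3)*V(13) = (2*(-3))*(-1*√2/13) = -(-6)*√2/13 = 6*√2/13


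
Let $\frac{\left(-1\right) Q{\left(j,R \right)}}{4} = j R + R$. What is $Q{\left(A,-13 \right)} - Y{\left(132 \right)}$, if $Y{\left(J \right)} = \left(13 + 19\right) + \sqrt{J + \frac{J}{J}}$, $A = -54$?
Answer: $-2788 - \sqrt{133} \approx -2799.5$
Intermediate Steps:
$Q{\left(j,R \right)} = - 4 R - 4 R j$ ($Q{\left(j,R \right)} = - 4 \left(j R + R\right) = - 4 \left(R j + R\right) = - 4 \left(R + R j\right) = - 4 R - 4 R j$)
$Y{\left(J \right)} = 32 + \sqrt{1 + J}$ ($Y{\left(J \right)} = 32 + \sqrt{J + 1} = 32 + \sqrt{1 + J}$)
$Q{\left(A,-13 \right)} - Y{\left(132 \right)} = \left(-4\right) \left(-13\right) \left(1 - 54\right) - \left(32 + \sqrt{1 + 132}\right) = \left(-4\right) \left(-13\right) \left(-53\right) - \left(32 + \sqrt{133}\right) = -2756 - \left(32 + \sqrt{133}\right) = -2788 - \sqrt{133}$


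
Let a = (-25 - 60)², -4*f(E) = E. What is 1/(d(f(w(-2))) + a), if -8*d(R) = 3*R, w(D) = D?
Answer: 16/115597 ≈ 0.00013841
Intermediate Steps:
f(E) = -E/4
d(R) = -3*R/8
a = 7225 (a = (-85)² = 7225)
1/(d(f(w(-2))) + a) = 1/(-(-3)*(-2)/32 + 7225) = 1/(-3/8*½ + 7225) = 1/(-3/16 + 7225) = 1/(115597/16) = 16/115597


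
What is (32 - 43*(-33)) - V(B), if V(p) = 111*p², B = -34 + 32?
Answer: 1007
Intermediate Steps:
B = -2
(32 - 43*(-33)) - V(B) = (32 - 43*(-33)) - 111*(-2)² = (32 + 1419) - 111*4 = 1451 - 1*444 = 1451 - 444 = 1007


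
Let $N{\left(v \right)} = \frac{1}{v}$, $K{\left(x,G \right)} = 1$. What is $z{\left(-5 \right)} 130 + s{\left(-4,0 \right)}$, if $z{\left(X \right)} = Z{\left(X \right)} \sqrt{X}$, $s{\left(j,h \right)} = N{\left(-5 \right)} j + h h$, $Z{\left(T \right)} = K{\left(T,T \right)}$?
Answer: $\frac{4}{5} + 130 i \sqrt{5} \approx 0.8 + 290.69 i$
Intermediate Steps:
$Z{\left(T \right)} = 1$
$s{\left(j,h \right)} = h^{2} - \frac{j}{5}$ ($s{\left(j,h \right)} = \frac{j}{-5} + h h = - \frac{j}{5} + h^{2} = h^{2} - \frac{j}{5}$)
$z{\left(X \right)} = \sqrt{X}$ ($z{\left(X \right)} = 1 \sqrt{X} = \sqrt{X}$)
$z{\left(-5 \right)} 130 + s{\left(-4,0 \right)} = \sqrt{-5} \cdot 130 + \left(0^{2} - - \frac{4}{5}\right) = i \sqrt{5} \cdot 130 + \left(0 + \frac{4}{5}\right) = 130 i \sqrt{5} + \frac{4}{5} = \frac{4}{5} + 130 i \sqrt{5}$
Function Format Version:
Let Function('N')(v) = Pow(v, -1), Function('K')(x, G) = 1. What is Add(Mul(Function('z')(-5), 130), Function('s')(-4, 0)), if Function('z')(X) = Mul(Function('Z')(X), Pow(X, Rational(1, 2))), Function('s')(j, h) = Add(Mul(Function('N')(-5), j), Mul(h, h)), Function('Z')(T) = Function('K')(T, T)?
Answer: Add(Rational(4, 5), Mul(130, I, Pow(5, Rational(1, 2)))) ≈ Add(0.80000, Mul(290.69, I))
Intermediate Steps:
Function('Z')(T) = 1
Function('s')(j, h) = Add(Pow(h, 2), Mul(Rational(-1, 5), j)) (Function('s')(j, h) = Add(Mul(Pow(-5, -1), j), Mul(h, h)) = Add(Mul(Rational(-1, 5), j), Pow(h, 2)) = Add(Pow(h, 2), Mul(Rational(-1, 5), j)))
Function('z')(X) = Pow(X, Rational(1, 2)) (Function('z')(X) = Mul(1, Pow(X, Rational(1, 2))) = Pow(X, Rational(1, 2)))
Add(Mul(Function('z')(-5), 130), Function('s')(-4, 0)) = Add(Mul(Pow(-5, Rational(1, 2)), 130), Add(Pow(0, 2), Mul(Rational(-1, 5), -4))) = Add(Mul(Mul(I, Pow(5, Rational(1, 2))), 130), Add(0, Rational(4, 5))) = Add(Mul(130, I, Pow(5, Rational(1, 2))), Rational(4, 5)) = Add(Rational(4, 5), Mul(130, I, Pow(5, Rational(1, 2))))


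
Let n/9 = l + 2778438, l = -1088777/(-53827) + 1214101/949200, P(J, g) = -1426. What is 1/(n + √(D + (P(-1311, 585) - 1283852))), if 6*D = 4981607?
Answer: 444063478353289180371399600/11104311544032256554707474147141867 - 2959696813392080000*I*√16380366/11104311544032256554707474147141867 ≈ 3.999e-8 - 1.0787e-12*I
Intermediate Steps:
l = 156974077561/7298941200 (l = -1088777*(-1/53827) + 1214101*(1/949200) = 1088777/53827 + 173443/135600 = 156974077561/7298941200 ≈ 21.506)
D = 4981607/6 (D = (⅙)*4981607 = 4981607/6 ≈ 8.3027e+5)
n = 60839437691769483/2432980400 (n = 9*(156974077561/7298941200 + 2778438) = 9*(20279812563923161/7298941200) = 60839437691769483/2432980400 ≈ 2.5006e+7)
1/(n + √(D + (P(-1311, 585) - 1283852))) = 1/(60839437691769483/2432980400 + √(4981607/6 + (-1426 - 1283852))) = 1/(60839437691769483/2432980400 + √(4981607/6 - 1285278)) = 1/(60839437691769483/2432980400 + √(-2730061/6)) = 1/(60839437691769483/2432980400 + I*√16380366/6)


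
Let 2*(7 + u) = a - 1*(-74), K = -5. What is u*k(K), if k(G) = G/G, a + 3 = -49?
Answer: 4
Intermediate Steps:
a = -52 (a = -3 - 49 = -52)
k(G) = 1
u = 4 (u = -7 + (-52 - 1*(-74))/2 = -7 + (-52 + 74)/2 = -7 + (½)*22 = -7 + 11 = 4)
u*k(K) = 4*1 = 4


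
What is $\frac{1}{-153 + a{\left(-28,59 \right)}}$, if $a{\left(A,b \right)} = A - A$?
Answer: $- \frac{1}{153} \approx -0.0065359$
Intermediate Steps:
$a{\left(A,b \right)} = 0$
$\frac{1}{-153 + a{\left(-28,59 \right)}} = \frac{1}{-153 + 0} = \frac{1}{-153} = - \frac{1}{153}$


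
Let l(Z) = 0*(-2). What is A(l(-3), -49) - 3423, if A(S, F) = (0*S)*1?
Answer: -3423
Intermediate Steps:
l(Z) = 0
A(S, F) = 0 (A(S, F) = 0*1 = 0)
A(l(-3), -49) - 3423 = 0 - 3423 = -3423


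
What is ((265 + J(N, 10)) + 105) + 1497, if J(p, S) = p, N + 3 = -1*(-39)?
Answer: 1903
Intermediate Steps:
N = 36 (N = -3 - 1*(-39) = -3 + 39 = 36)
((265 + J(N, 10)) + 105) + 1497 = ((265 + 36) + 105) + 1497 = (301 + 105) + 1497 = 406 + 1497 = 1903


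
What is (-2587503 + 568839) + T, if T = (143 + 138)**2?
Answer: -1939703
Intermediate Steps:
T = 78961 (T = 281**2 = 78961)
(-2587503 + 568839) + T = (-2587503 + 568839) + 78961 = -2018664 + 78961 = -1939703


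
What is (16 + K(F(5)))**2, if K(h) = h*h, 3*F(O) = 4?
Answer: 25600/81 ≈ 316.05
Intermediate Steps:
F(O) = 4/3 (F(O) = (1/3)*4 = 4/3)
K(h) = h**2
(16 + K(F(5)))**2 = (16 + (4/3)**2)**2 = (16 + 16/9)**2 = (160/9)**2 = 25600/81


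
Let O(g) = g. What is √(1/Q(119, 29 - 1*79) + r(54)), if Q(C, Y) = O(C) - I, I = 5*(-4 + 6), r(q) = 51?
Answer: 2*√151510/109 ≈ 7.1421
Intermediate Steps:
I = 10 (I = 5*2 = 10)
Q(C, Y) = -10 + C (Q(C, Y) = C - 1*10 = C - 10 = -10 + C)
√(1/Q(119, 29 - 1*79) + r(54)) = √(1/(-10 + 119) + 51) = √(1/109 + 51) = √(5560/109) = 2*√151510/109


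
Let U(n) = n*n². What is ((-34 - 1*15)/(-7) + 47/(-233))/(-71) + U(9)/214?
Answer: 11720871/3540202 ≈ 3.3108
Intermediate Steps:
U(n) = n³
((-34 - 1*15)/(-7) + 47/(-233))/(-71) + U(9)/214 = ((-34 - 1*15)/(-7) + 47/(-233))/(-71) + 9³/214 = ((-34 - 15)*(-⅐) + 47*(-1/233))*(-1/71) + 729*(1/214) = (-49*(-⅐) - 47/233)*(-1/71) + 729/214 = (7 - 47/233)*(-1/71) + 729/214 = (1584/233)*(-1/71) + 729/214 = -1584/16543 + 729/214 = 11720871/3540202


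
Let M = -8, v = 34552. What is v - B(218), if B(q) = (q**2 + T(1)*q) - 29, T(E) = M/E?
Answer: -11199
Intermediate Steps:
T(E) = -8/E
B(q) = -29 + q**2 - 8*q (B(q) = (q**2 + (-8/1)*q) - 29 = (q**2 + (-8*1)*q) - 29 = (q**2 - 8*q) - 29 = -29 + q**2 - 8*q)
v - B(218) = 34552 - (-29 + 218**2 - 8*218) = 34552 - (-29 + 47524 - 1744) = 34552 - 1*45751 = 34552 - 45751 = -11199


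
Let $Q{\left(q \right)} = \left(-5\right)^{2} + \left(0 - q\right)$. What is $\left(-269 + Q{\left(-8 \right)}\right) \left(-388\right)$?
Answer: $91568$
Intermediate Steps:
$Q{\left(q \right)} = 25 - q$
$\left(-269 + Q{\left(-8 \right)}\right) \left(-388\right) = \left(-269 + \left(25 - -8\right)\right) \left(-388\right) = \left(-269 + \left(25 + 8\right)\right) \left(-388\right) = \left(-269 + 33\right) \left(-388\right) = \left(-236\right) \left(-388\right) = 91568$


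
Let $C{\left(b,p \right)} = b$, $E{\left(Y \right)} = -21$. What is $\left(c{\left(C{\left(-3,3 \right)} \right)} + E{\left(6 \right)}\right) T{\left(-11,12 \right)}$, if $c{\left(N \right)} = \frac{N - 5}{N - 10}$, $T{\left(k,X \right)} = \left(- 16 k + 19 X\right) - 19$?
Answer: $- \frac{102025}{13} \approx -7848.1$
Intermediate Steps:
$T{\left(k,X \right)} = -19 - 16 k + 19 X$
$c{\left(N \right)} = \frac{-5 + N}{-10 + N}$
$\left(c{\left(C{\left(-3,3 \right)} \right)} + E{\left(6 \right)}\right) T{\left(-11,12 \right)} = \left(\frac{-5 - 3}{-10 - 3} - 21\right) \left(-19 - -176 + 19 \cdot 12\right) = \left(\frac{1}{-13} \left(-8\right) - 21\right) \left(-19 + 176 + 228\right) = \left(\left(- \frac{1}{13}\right) \left(-8\right) - 21\right) 385 = \left(\frac{8}{13} - 21\right) 385 = \left(- \frac{265}{13}\right) 385 = - \frac{102025}{13}$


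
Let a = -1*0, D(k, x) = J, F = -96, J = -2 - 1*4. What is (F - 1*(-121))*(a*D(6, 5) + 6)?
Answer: 150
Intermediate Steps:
J = -6 (J = -2 - 4 = -6)
D(k, x) = -6
a = 0
(F - 1*(-121))*(a*D(6, 5) + 6) = (-96 - 1*(-121))*(0*(-6) + 6) = (-96 + 121)*(0 + 6) = 25*6 = 150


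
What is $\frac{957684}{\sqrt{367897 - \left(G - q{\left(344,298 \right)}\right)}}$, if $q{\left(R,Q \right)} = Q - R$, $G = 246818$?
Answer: $\frac{957684 \sqrt{121033}}{121033} \approx 2752.8$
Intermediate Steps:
$\frac{957684}{\sqrt{367897 - \left(G - q{\left(344,298 \right)}\right)}} = \frac{957684}{\sqrt{367897 + \left(\left(298 - 344\right) - 246818\right)}} = \frac{957684}{\sqrt{367897 - 246864}} = \frac{957684}{\sqrt{121033}} = 957684 \frac{\sqrt{121033}}{121033} = \frac{957684 \sqrt{121033}}{121033}$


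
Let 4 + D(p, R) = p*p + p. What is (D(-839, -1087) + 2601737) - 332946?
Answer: 2971869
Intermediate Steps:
D(p, R) = -4 + p + p² (D(p, R) = -4 + (p*p + p) = -4 + (p² + p) = -4 + (p + p²) = -4 + p + p²)
(D(-839, -1087) + 2601737) - 332946 = ((-4 - 839 + (-839)²) + 2601737) - 332946 = ((-4 - 839 + 703921) + 2601737) - 332946 = (703078 + 2601737) - 332946 = 3304815 - 332946 = 2971869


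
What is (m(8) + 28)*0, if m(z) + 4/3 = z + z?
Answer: 0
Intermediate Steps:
m(z) = -4/3 + 2*z (m(z) = -4/3 + (z + z) = -4/3 + 2*z)
(m(8) + 28)*0 = ((-4/3 + 2*8) + 28)*0 = ((-4/3 + 16) + 28)*0 = (44/3 + 28)*0 = (128/3)*0 = 0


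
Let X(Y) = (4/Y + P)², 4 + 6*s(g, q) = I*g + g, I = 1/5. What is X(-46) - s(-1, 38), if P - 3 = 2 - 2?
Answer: 74212/7935 ≈ 9.3525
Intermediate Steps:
P = 3 (P = 3 + (2 - 2) = 3 + 0 = 3)
I = ⅕ (I = 1*(⅕) = ⅕ ≈ 0.20000)
s(g, q) = -⅔ + g/5 (s(g, q) = -⅔ + (g/5 + g)/6 = -⅔ + (6*g/5)/6 = -⅔ + g/5)
X(Y) = (3 + 4/Y)² (X(Y) = (4/Y + 3)² = (3 + 4/Y)²)
X(-46) - s(-1, 38) = (4 + 3*(-46))²/(-46)² - (-⅔ + (⅕)*(-1)) = (4 - 138)²/2116 - (-⅔ - ⅕) = (1/2116)*(-134)² - 1*(-13/15) = (1/2116)*17956 + 13/15 = 4489/529 + 13/15 = 74212/7935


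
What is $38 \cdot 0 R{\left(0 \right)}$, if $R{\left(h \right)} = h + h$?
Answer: $0$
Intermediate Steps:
$R{\left(h \right)} = 2 h$
$38 \cdot 0 R{\left(0 \right)} = 38 \cdot 0 \cdot 2 \cdot 0 = 0 \cdot 0 = 0$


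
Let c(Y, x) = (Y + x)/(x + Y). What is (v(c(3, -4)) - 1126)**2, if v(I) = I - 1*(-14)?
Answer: 1234321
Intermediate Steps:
c(Y, x) = 1 (c(Y, x) = (Y + x)/(Y + x) = 1)
v(I) = 14 + I (v(I) = I + 14 = 14 + I)
(v(c(3, -4)) - 1126)**2 = ((14 + 1) - 1126)**2 = (15 - 1126)**2 = (-1111)**2 = 1234321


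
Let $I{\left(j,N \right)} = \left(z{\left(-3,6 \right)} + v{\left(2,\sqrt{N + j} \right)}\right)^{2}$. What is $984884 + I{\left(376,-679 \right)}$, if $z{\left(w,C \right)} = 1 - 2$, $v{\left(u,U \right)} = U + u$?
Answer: $984582 + 2 i \sqrt{303} \approx 9.8458 \cdot 10^{5} + 34.814 i$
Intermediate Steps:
$z{\left(w,C \right)} = -1$ ($z{\left(w,C \right)} = 1 - 2 = -1$)
$I{\left(j,N \right)} = \left(1 + \sqrt{N + j}\right)^{2}$ ($I{\left(j,N \right)} = \left(-1 + \left(\sqrt{N + j} + 2\right)\right)^{2} = \left(-1 + \left(2 + \sqrt{N + j}\right)\right)^{2} = \left(1 + \sqrt{N + j}\right)^{2}$)
$984884 + I{\left(376,-679 \right)} = 984884 + \left(1 + \sqrt{-679 + 376}\right)^{2} = 984884 + \left(1 + \sqrt{-303}\right)^{2} = 984884 + \left(1 + i \sqrt{303}\right)^{2}$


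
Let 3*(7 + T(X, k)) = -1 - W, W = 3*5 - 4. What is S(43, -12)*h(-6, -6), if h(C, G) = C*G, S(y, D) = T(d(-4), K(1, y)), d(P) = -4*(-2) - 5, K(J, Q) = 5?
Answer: -396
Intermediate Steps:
d(P) = 3 (d(P) = 8 - 5 = 3)
W = 11 (W = 15 - 4 = 11)
T(X, k) = -11 (T(X, k) = -7 + (-1 - 1*11)/3 = -7 + (-1 - 11)/3 = -7 + (⅓)*(-12) = -7 - 4 = -11)
S(y, D) = -11
S(43, -12)*h(-6, -6) = -(-66)*(-6) = -11*36 = -396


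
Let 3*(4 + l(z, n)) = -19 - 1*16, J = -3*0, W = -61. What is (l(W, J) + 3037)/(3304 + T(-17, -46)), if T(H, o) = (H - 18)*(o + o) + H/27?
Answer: 81576/176131 ≈ 0.46316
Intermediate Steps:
J = 0
l(z, n) = -47/3 (l(z, n) = -4 + (-19 - 1*16)/3 = -4 + (-19 - 16)/3 = -4 + (1/3)*(-35) = -4 - 35/3 = -47/3)
T(H, o) = H/27 + 2*o*(-18 + H) (T(H, o) = (-18 + H)*(2*o) + H*(1/27) = 2*o*(-18 + H) + H/27 = H/27 + 2*o*(-18 + H))
(l(W, J) + 3037)/(3304 + T(-17, -46)) = (-47/3 + 3037)/(3304 + (-36*(-46) + (1/27)*(-17) + 2*(-17)*(-46))) = 9064/(3*(3304 + (1656 - 17/27 + 1564))) = 9064/(3*(3304 + 86923/27)) = 9064/(3*(176131/27)) = (9064/3)*(27/176131) = 81576/176131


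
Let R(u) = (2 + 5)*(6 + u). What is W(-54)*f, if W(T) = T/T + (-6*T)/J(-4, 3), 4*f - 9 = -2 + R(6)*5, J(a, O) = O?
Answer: 46543/4 ≈ 11636.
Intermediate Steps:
R(u) = 42 + 7*u (R(u) = 7*(6 + u) = 42 + 7*u)
f = 427/4 (f = 9/4 + (-2 + (42 + 7*6)*5)/4 = 9/4 + (-2 + (42 + 42)*5)/4 = 9/4 + (-2 + 84*5)/4 = 9/4 + (-2 + 420)/4 = 9/4 + (¼)*418 = 9/4 + 209/2 = 427/4 ≈ 106.75)
W(T) = 1 - 2*T (W(T) = T/T - 6*T/3 = 1 - 6*T*(⅓) = 1 - 2*T)
W(-54)*f = (1 - 2*(-54))*(427/4) = (1 + 108)*(427/4) = 109*(427/4) = 46543/4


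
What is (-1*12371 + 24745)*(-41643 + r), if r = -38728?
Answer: -994510754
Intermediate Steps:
(-1*12371 + 24745)*(-41643 + r) = (-1*12371 + 24745)*(-41643 - 38728) = (-12371 + 24745)*(-80371) = 12374*(-80371) = -994510754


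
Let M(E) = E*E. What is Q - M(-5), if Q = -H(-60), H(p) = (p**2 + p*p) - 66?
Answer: -7159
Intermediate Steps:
M(E) = E**2
H(p) = -66 + 2*p**2 (H(p) = (p**2 + p**2) - 66 = 2*p**2 - 66 = -66 + 2*p**2)
Q = -7134 (Q = -(-66 + 2*(-60)**2) = -(-66 + 2*3600) = -(-66 + 7200) = -1*7134 = -7134)
Q - M(-5) = -7134 - 1*(-5)**2 = -7134 - 1*25 = -7134 - 25 = -7159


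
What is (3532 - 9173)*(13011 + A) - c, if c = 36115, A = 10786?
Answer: -134274992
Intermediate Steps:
(3532 - 9173)*(13011 + A) - c = (3532 - 9173)*(13011 + 10786) - 1*36115 = -5641*23797 - 36115 = -134238877 - 36115 = -134274992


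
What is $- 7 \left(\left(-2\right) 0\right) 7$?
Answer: $0$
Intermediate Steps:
$- 7 \left(\left(-2\right) 0\right) 7 = \left(-7\right) 0 \cdot 7 = 0 \cdot 7 = 0$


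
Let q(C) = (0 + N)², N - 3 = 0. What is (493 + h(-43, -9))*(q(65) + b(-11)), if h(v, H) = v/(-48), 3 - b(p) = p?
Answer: 545261/48 ≈ 11360.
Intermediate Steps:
N = 3 (N = 3 + 0 = 3)
b(p) = 3 - p
q(C) = 9 (q(C) = (0 + 3)² = 3² = 9)
h(v, H) = -v/48 (h(v, H) = v*(-1/48) = -v/48)
(493 + h(-43, -9))*(q(65) + b(-11)) = (493 - 1/48*(-43))*(9 + (3 - 1*(-11))) = (493 + 43/48)*(9 + (3 + 11)) = 23707*(9 + 14)/48 = (23707/48)*23 = 545261/48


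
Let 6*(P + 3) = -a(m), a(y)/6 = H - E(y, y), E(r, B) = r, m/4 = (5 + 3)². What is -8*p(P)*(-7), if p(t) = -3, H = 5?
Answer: -168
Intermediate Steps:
m = 256 (m = 4*(5 + 3)² = 4*8² = 4*64 = 256)
a(y) = 30 - 6*y (a(y) = 6*(5 - y) = 30 - 6*y)
P = 248 (P = -3 + (-(30 - 6*256))/6 = -3 + (-(30 - 1536))/6 = -3 + (-1*(-1506))/6 = -3 + (⅙)*1506 = -3 + 251 = 248)
-8*p(P)*(-7) = -8*(-3)*(-7) = 24*(-7) = -168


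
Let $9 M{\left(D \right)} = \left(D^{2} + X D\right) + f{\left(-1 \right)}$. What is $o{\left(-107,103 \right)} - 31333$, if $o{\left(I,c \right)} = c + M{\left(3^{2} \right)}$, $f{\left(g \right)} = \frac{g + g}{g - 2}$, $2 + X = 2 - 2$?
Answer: $- \frac{843019}{27} \approx -31223.0$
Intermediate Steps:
$X = -2$ ($X = -2 + \left(2 - 2\right) = -2 + 0 = -2$)
$f{\left(g \right)} = \frac{2 g}{-2 + g}$
$M{\left(D \right)} = \frac{2}{27} - \frac{2 D}{9} + \frac{D^{2}}{9}$ ($M{\left(D \right)} = \frac{\left(D^{2} - 2 D\right) + 2 \left(-1\right) \frac{1}{-2 - 1}}{9} = \frac{\left(D^{2} - 2 D\right) + 2 \left(-1\right) \frac{1}{-3}}{9} = \frac{\left(D^{2} - 2 D\right) + 2 \left(-1\right) \left(- \frac{1}{3}\right)}{9} = \frac{\left(D^{2} - 2 D\right) + \frac{2}{3}}{9} = \frac{\frac{2}{3} + D^{2} - 2 D}{9} = \frac{2}{27} - \frac{2 D}{9} + \frac{D^{2}}{9}$)
$o{\left(I,c \right)} = \frac{191}{27} + c$ ($o{\left(I,c \right)} = c + \left(\frac{2}{27} - \frac{2 \cdot 3^{2}}{9} + \frac{\left(3^{2}\right)^{2}}{9}\right) = c + \left(\frac{2}{27} - 2 + \frac{9^{2}}{9}\right) = c + \left(\frac{2}{27} - 2 + \frac{1}{9} \cdot 81\right) = c + \left(\frac{2}{27} - 2 + 9\right) = c + \frac{191}{27} = \frac{191}{27} + c$)
$o{\left(-107,103 \right)} - 31333 = \left(\frac{191}{27} + 103\right) - 31333 = \frac{2972}{27} - 31333 = - \frac{843019}{27}$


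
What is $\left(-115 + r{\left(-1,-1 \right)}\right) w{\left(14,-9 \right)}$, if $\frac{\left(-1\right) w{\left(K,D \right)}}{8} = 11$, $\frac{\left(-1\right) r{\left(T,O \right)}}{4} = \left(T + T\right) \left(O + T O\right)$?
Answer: $10120$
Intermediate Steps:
$r{\left(T,O \right)} = - 8 T \left(O + O T\right)$ ($r{\left(T,O \right)} = - 4 \left(T + T\right) \left(O + T O\right) = - 4 \cdot 2 T \left(O + O T\right) = - 8 T \left(O + O T\right)$)
$w{\left(K,D \right)} = -88$ ($w{\left(K,D \right)} = \left(-8\right) 11 = -88$)
$\left(-115 + r{\left(-1,-1 \right)}\right) w{\left(14,-9 \right)} = \left(-115 - \left(-8\right) \left(-1\right) \left(1 - 1\right)\right) \left(-88\right) = \left(-115 - \left(-8\right) \left(-1\right) 0\right) \left(-88\right) = \left(-115 + 0\right) \left(-88\right) = \left(-115\right) \left(-88\right) = 10120$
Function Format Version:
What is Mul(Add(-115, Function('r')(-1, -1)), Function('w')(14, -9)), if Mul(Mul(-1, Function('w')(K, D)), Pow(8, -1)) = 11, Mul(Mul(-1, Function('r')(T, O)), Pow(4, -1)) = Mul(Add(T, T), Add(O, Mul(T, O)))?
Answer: 10120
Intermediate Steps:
Function('r')(T, O) = Mul(-8, T, Add(O, Mul(O, T))) (Function('r')(T, O) = Mul(-4, Mul(Add(T, T), Add(O, Mul(T, O)))) = Mul(-4, Mul(Mul(2, T), Add(O, Mul(O, T)))) = Mul(-4, Mul(2, T, Add(O, Mul(O, T)))) = Mul(-8, T, Add(O, Mul(O, T))))
Function('w')(K, D) = -88 (Function('w')(K, D) = Mul(-8, 11) = -88)
Mul(Add(-115, Function('r')(-1, -1)), Function('w')(14, -9)) = Mul(Add(-115, Mul(-8, -1, -1, Add(1, -1))), -88) = Mul(Add(-115, Mul(-8, -1, -1, 0)), -88) = Mul(Add(-115, 0), -88) = Mul(-115, -88) = 10120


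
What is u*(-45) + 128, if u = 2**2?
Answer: -52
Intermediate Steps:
u = 4
u*(-45) + 128 = 4*(-45) + 128 = -180 + 128 = -52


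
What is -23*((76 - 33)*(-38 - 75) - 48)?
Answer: 112861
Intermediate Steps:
-23*((76 - 33)*(-38 - 75) - 48) = -23*(43*(-113) - 48) = -23*(-4859 - 48) = -23*(-4907) = 112861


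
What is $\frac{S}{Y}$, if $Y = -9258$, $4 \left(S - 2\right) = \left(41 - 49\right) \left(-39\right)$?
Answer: $- \frac{40}{4629} \approx -0.0086412$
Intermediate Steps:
$S = 80$ ($S = 2 + \frac{\left(41 - 49\right) \left(-39\right)}{4} = 2 + \frac{\left(-8\right) \left(-39\right)}{4} = 2 + \frac{1}{4} \cdot 312 = 2 + 78 = 80$)
$\frac{S}{Y} = \frac{80}{-9258} = 80 \left(- \frac{1}{9258}\right) = - \frac{40}{4629}$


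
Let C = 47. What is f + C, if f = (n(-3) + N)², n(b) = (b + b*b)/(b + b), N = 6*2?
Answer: 168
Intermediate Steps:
N = 12
n(b) = (b + b²)/(2*b) (n(b) = (b + b²)/((2*b)) = (b + b²)*(1/(2*b)) = (b + b²)/(2*b))
f = 121 (f = ((½ + (½)*(-3)) + 12)² = ((½ - 3/2) + 12)² = (-1 + 12)² = 11² = 121)
f + C = 121 + 47 = 168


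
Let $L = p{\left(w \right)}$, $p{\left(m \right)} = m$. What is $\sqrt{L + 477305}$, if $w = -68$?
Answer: $\sqrt{477237} \approx 690.82$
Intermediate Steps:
$L = -68$
$\sqrt{L + 477305} = \sqrt{-68 + 477305} = \sqrt{477237}$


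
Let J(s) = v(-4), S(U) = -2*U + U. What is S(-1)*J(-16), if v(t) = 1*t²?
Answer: 16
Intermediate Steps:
v(t) = t²
S(U) = -U
J(s) = 16 (J(s) = (-4)² = 16)
S(-1)*J(-16) = -1*(-1)*16 = 1*16 = 16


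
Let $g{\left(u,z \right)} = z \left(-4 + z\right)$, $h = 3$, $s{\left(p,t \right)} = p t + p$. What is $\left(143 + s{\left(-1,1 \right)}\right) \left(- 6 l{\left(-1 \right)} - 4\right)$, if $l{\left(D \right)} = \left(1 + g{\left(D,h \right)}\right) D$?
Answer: $-2256$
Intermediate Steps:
$s{\left(p,t \right)} = p + p t$
$l{\left(D \right)} = - 2 D$ ($l{\left(D \right)} = \left(1 + 3 \left(-4 + 3\right)\right) D = \left(1 + 3 \left(-1\right)\right) D = \left(1 - 3\right) D = - 2 D$)
$\left(143 + s{\left(-1,1 \right)}\right) \left(- 6 l{\left(-1 \right)} - 4\right) = \left(143 - \left(1 + 1\right)\right) \left(- 6 \left(\left(-2\right) \left(-1\right)\right) - 4\right) = \left(143 - 2\right) \left(\left(-6\right) 2 - 4\right) = \left(143 - 2\right) \left(-12 - 4\right) = 141 \left(-16\right) = -2256$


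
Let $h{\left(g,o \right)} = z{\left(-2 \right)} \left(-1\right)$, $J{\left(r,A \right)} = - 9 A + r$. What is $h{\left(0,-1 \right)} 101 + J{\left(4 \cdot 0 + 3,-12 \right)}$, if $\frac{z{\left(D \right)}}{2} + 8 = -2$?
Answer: $2131$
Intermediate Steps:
$J{\left(r,A \right)} = r - 9 A$
$z{\left(D \right)} = -20$ ($z{\left(D \right)} = -16 + 2 \left(-2\right) = -16 - 4 = -20$)
$h{\left(g,o \right)} = 20$ ($h{\left(g,o \right)} = \left(-20\right) \left(-1\right) = 20$)
$h{\left(0,-1 \right)} 101 + J{\left(4 \cdot 0 + 3,-12 \right)} = 20 \cdot 101 + \left(\left(4 \cdot 0 + 3\right) - -108\right) = 2020 + \left(\left(0 + 3\right) + 108\right) = 2020 + \left(3 + 108\right) = 2020 + 111 = 2131$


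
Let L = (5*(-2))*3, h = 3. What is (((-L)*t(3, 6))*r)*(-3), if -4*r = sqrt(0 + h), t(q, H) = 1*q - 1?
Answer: 45*sqrt(3) ≈ 77.942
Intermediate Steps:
t(q, H) = -1 + q (t(q, H) = q - 1 = -1 + q)
r = -sqrt(3)/4 (r = -sqrt(0 + 3)/4 = -sqrt(3)/4 ≈ -0.43301)
L = -30 (L = -10*3 = -30)
(((-L)*t(3, 6))*r)*(-3) = (((-1*(-30))*(-1 + 3))*(-sqrt(3)/4))*(-3) = ((30*2)*(-sqrt(3)/4))*(-3) = (60*(-sqrt(3)/4))*(-3) = -15*sqrt(3)*(-3) = 45*sqrt(3)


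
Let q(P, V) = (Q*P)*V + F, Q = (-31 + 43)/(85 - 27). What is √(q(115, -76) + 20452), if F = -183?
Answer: √15525469/29 ≈ 135.87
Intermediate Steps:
Q = 6/29 (Q = 12/58 = 12*(1/58) = 6/29 ≈ 0.20690)
q(P, V) = -183 + 6*P*V/29 (q(P, V) = (6*P/29)*V - 183 = 6*P*V/29 - 183 = -183 + 6*P*V/29)
√(q(115, -76) + 20452) = √((-183 + (6/29)*115*(-76)) + 20452) = √((-183 - 52440/29) + 20452) = √(-57747/29 + 20452) = √(535361/29) = √15525469/29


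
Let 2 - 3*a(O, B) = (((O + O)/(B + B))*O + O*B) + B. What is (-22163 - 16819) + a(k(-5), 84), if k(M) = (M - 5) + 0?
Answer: -2439973/63 ≈ -38730.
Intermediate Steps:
k(M) = -5 + M (k(M) = (-5 + M) + 0 = -5 + M)
a(O, B) = ⅔ - B/3 - B*O/3 - O²/(3*B) (a(O, B) = ⅔ - ((((O + O)/(B + B))*O + O*B) + B)/3 = ⅔ - ((((2*O)/((2*B)))*O + B*O) + B)/3 = ⅔ - ((((2*O)*(1/(2*B)))*O + B*O) + B)/3 = ⅔ - (((O/B)*O + B*O) + B)/3 = ⅔ - ((O²/B + B*O) + B)/3 = ⅔ - ((B*O + O²/B) + B)/3 = ⅔ - (B + B*O + O²/B)/3 = ⅔ + (-B/3 - B*O/3 - O²/(3*B)) = ⅔ - B/3 - B*O/3 - O²/(3*B))
(-22163 - 16819) + a(k(-5), 84) = (-22163 - 16819) + (⅓)*(-(-5 - 5)² - 1*84*(-2 + 84 + 84*(-5 - 5)))/84 = -38982 + (⅓)*(1/84)*(-1*(-10)² - 1*84*(-2 + 84 + 84*(-10))) = -38982 + (⅓)*(1/84)*(-1*100 - 1*84*(-2 + 84 - 840)) = -38982 + (⅓)*(1/84)*(-100 - 1*84*(-758)) = -38982 + (⅓)*(1/84)*(-100 + 63672) = -38982 + (⅓)*(1/84)*63572 = -38982 + 15893/63 = -2439973/63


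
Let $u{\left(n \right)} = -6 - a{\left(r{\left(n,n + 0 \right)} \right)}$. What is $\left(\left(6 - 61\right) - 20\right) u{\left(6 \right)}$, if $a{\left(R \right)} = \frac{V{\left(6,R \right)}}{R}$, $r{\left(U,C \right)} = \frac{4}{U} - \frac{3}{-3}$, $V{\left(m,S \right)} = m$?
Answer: $720$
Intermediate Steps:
$r{\left(U,C \right)} = 1 + \frac{4}{U}$ ($r{\left(U,C \right)} = \frac{4}{U} - -1 = \frac{4}{U} + 1 = 1 + \frac{4}{U}$)
$a{\left(R \right)} = \frac{6}{R}$
$u{\left(n \right)} = -6 - \frac{6 n}{4 + n}$ ($u{\left(n \right)} = -6 - \frac{6}{\frac{1}{n} \left(4 + n\right)} = -6 - 6 \frac{n}{4 + n} = -6 - \frac{6 n}{4 + n}$)
$\left(\left(6 - 61\right) - 20\right) u{\left(6 \right)} = \left(\left(6 - 61\right) - 20\right) \frac{12 \left(-2 - 6\right)}{4 + 6} = \left(\left(6 - 61\right) - 20\right) \frac{12 \left(-2 - 6\right)}{10} = \left(-55 - 20\right) 12 \cdot \frac{1}{10} \left(-8\right) = \left(-75\right) \left(- \frac{48}{5}\right) = 720$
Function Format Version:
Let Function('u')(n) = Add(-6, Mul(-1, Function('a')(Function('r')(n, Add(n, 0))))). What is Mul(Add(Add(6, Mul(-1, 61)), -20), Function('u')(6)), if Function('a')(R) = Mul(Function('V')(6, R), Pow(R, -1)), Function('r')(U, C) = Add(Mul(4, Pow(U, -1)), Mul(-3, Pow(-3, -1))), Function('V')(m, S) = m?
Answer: 720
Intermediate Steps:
Function('r')(U, C) = Add(1, Mul(4, Pow(U, -1))) (Function('r')(U, C) = Add(Mul(4, Pow(U, -1)), Mul(-3, Rational(-1, 3))) = Add(Mul(4, Pow(U, -1)), 1) = Add(1, Mul(4, Pow(U, -1))))
Function('a')(R) = Mul(6, Pow(R, -1))
Function('u')(n) = Add(-6, Mul(-6, n, Pow(Add(4, n), -1))) (Function('u')(n) = Add(-6, Mul(-1, Mul(6, Pow(Mul(Pow(n, -1), Add(4, n)), -1)))) = Add(-6, Mul(-1, Mul(6, Mul(n, Pow(Add(4, n), -1))))) = Add(-6, Mul(-1, Mul(6, n, Pow(Add(4, n), -1)))) = Add(-6, Mul(-6, n, Pow(Add(4, n), -1))))
Mul(Add(Add(6, Mul(-1, 61)), -20), Function('u')(6)) = Mul(Add(Add(6, Mul(-1, 61)), -20), Mul(12, Pow(Add(4, 6), -1), Add(-2, Mul(-1, 6)))) = Mul(Add(Add(6, -61), -20), Mul(12, Pow(10, -1), Add(-2, -6))) = Mul(Add(-55, -20), Mul(12, Rational(1, 10), -8)) = Mul(-75, Rational(-48, 5)) = 720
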